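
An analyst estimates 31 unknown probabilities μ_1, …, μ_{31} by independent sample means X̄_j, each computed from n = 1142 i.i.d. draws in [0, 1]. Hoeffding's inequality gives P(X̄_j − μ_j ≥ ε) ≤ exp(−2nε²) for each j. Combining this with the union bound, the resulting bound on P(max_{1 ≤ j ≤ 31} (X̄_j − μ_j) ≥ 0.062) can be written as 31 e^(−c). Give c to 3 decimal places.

Union bound over the 31 events: P(max_{1 ≤ j ≤ 31} (X̄_j − μ_j) ≥ 0.062) ≤ 31·exp(−2nε²) = 31 exp(−2·1142·0.062²).
So c = 2·1142·0.062² = 8.7797.

8.780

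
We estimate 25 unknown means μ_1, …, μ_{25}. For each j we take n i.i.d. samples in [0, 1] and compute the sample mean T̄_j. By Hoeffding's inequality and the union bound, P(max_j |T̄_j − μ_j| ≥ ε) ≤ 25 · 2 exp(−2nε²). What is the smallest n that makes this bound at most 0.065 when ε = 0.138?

Need 2·25·exp(−2nε²) ≤ 0.065, i.e. exp(−2nε²) ≤ 0.065/50.
So 2nε² ≥ ln(50/0.065) = 6.645391.
Hence n ≥ 6.645391/(2·0.138²) = 174.475.
The smallest integer n is 175.

175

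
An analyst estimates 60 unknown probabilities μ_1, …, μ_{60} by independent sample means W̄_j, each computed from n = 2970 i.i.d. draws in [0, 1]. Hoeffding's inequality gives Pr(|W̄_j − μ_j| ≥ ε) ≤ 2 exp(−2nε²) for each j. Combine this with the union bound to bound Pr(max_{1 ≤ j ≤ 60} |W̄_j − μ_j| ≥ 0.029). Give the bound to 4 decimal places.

0.8122

Per-experiment Hoeffding bound: 2·exp(−2·2970·0.029²) = 2·exp(−4.99554) = 0.013536.
Union bound over 60 events: 60·0.013536 = 0.81217.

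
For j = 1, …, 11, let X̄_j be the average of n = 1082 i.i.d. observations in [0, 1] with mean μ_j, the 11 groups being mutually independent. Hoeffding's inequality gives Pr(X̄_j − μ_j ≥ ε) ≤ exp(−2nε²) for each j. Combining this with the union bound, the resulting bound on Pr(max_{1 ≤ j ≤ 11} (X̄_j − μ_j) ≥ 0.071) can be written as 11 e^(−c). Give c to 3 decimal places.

Union bound over the 11 events: Pr(max_{1 ≤ j ≤ 11} (X̄_j − μ_j) ≥ 0.071) ≤ 11·exp(−2nε²) = 11 exp(−2·1082·0.071²).
So c = 2·1082·0.071² = 10.9087.

10.909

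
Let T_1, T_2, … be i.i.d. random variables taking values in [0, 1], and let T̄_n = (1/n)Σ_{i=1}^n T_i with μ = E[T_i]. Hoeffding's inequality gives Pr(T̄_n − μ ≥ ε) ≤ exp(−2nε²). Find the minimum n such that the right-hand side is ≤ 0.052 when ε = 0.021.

3353

Require exp(−2nε²) ≤ 0.052, i.e. 2nε² ≥ ln(1/0.052) = 2.956512.
So n ≥ 2.956512 / (2·0.021²) = 3352.054.
The smallest integer n is 3353.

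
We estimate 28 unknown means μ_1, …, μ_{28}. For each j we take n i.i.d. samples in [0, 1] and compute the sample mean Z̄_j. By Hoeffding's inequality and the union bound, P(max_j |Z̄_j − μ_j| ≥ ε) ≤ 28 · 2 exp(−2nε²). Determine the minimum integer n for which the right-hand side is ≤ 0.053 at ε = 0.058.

1035

Need 2·28·exp(−2nε²) ≤ 0.053, i.e. exp(−2nε²) ≤ 0.053/56.
So 2nε² ≥ ln(56/0.053) = 6.962815.
Hence n ≥ 6.962815/(2·0.058²) = 1034.901.
The smallest integer n is 1035.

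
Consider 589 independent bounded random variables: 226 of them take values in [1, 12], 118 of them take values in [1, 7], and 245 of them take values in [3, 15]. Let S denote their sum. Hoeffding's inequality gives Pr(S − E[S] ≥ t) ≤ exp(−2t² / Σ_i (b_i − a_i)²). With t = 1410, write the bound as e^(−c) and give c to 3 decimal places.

Σ(b_i − a_i)² = 226·11² + 118·6² + 245·12² = 66874.
c = 2t² / 66874 = 2·1410² / 66874 = 59.4581.

59.458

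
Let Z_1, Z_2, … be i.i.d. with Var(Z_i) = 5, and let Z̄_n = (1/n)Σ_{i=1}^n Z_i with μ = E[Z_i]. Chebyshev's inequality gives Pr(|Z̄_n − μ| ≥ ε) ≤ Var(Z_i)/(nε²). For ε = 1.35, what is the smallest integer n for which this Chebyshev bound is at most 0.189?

15

Require 5/(n·1.35²) ≤ 0.189, i.e. n ≥ 5/(0.189·1.35²) = 14.516.
The smallest integer n is 15.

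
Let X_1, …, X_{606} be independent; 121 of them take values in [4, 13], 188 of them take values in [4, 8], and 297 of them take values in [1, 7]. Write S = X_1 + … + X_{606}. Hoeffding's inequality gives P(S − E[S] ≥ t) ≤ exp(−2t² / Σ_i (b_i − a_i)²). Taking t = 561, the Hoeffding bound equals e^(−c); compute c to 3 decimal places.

Σ(b_i − a_i)² = 121·9² + 188·4² + 297·6² = 23501.
c = 2t² / 23501 = 2·561² / 23501 = 26.7836.

26.784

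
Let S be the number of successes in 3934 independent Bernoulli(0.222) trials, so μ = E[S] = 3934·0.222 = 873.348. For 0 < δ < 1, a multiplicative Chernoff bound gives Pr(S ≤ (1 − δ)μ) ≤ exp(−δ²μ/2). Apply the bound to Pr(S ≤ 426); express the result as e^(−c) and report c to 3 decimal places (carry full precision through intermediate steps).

114.571

Write 426 = (1 − δ)μ, so δ = 1 − 426/873.348 = 0.5122219…
Then the exponent is δ²μ/2 = (μ − 426)²/(2μ) = 114.570728.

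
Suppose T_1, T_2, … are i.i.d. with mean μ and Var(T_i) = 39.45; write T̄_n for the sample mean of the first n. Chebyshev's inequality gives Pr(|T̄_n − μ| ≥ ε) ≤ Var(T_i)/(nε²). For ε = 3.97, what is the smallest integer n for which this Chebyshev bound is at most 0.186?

14

Require 39.45/(n·3.97²) ≤ 0.186, i.e. n ≥ 39.45/(0.186·3.97²) = 13.457.
The smallest integer n is 14.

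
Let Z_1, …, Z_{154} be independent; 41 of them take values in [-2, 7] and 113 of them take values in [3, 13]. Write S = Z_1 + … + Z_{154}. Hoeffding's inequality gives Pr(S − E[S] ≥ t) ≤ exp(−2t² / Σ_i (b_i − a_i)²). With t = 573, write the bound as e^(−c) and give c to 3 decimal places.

44.912

Σ(b_i − a_i)² = 41·9² + 113·10² = 14621.
c = 2t² / 14621 = 2·573² / 14621 = 44.9120.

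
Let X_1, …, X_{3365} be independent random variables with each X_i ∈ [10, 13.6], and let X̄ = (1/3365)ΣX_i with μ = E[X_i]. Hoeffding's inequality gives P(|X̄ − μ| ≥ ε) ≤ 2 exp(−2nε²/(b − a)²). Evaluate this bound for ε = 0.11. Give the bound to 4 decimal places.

Exponent: 2nε²/(b − a)² = 2·3365·0.11² / 3.6² = 6.28341.
Bound = 2·exp(−6.28341) = 0.00373.

0.0037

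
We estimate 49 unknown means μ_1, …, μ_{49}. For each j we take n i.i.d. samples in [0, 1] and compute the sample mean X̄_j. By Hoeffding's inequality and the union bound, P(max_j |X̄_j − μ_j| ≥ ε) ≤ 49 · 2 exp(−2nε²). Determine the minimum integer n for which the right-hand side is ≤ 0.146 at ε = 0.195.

Need 2·49·exp(−2nε²) ≤ 0.146, i.e. exp(−2nε²) ≤ 0.146/98.
So 2nε² ≥ ln(98/0.146) = 6.509116.
Hence n ≥ 6.509116/(2·0.195²) = 85.590.
The smallest integer n is 86.

86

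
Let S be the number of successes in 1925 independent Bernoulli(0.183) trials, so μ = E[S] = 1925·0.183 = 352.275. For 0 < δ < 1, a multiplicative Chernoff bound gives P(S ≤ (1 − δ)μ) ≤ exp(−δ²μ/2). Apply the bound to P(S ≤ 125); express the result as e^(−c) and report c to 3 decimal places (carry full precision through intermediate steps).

73.315

Write 125 = (1 − δ)μ, so δ = 1 − 125/352.275 = 0.6451636…
Then the exponent is δ²μ/2 = (μ − 125)²/(2μ) = 73.314776.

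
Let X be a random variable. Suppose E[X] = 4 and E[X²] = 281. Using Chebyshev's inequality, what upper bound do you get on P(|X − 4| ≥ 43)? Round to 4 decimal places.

Var(X) = E[X²] − (E[X])² = 281 − 16 = 265.
Chebyshev's inequality: P(|X − μ| ≥ t) ≤ Var(X)/t² = 265/1849 = 0.1433.

0.1433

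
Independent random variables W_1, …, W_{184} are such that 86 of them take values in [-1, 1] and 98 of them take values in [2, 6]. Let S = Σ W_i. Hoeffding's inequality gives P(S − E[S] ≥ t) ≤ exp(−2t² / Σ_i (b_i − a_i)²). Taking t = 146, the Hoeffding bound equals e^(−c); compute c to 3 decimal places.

22.297

Σ(b_i − a_i)² = 86·2² + 98·4² = 1912.
c = 2t² / 1912 = 2·146² / 1912 = 22.2971.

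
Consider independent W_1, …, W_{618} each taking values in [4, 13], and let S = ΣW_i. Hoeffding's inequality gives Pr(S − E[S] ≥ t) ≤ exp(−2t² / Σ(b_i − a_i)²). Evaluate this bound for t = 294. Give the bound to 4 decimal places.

Σ(b_i − a_i)² = 618·(9)² = 50058.
Exponent = 2·294²/50058 = 3.4534.
Bound = exp(−3.4534) = 0.03164.

0.0316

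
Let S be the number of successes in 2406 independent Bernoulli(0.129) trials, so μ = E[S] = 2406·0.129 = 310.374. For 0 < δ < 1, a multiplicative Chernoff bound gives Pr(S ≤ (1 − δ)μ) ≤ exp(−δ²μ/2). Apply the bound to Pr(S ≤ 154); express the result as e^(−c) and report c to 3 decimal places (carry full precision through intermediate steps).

Write 154 = (1 − δ)μ, so δ = 1 − 154/310.374 = 0.5038244…
Then the exponent is δ²μ/2 = (μ − 154)²/(2μ) = 39.392520.

39.393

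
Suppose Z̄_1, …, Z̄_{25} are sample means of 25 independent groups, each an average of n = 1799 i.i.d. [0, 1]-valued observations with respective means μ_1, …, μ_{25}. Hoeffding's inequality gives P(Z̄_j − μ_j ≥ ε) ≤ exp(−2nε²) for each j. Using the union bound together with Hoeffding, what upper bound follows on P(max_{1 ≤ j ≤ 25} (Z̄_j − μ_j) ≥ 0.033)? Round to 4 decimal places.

0.4969

Per-experiment Hoeffding bound: exp(−2·1799·0.033²) = exp(−3.91822) = 0.019876.
Union bound over 25 events: 25·0.019876 = 0.49691.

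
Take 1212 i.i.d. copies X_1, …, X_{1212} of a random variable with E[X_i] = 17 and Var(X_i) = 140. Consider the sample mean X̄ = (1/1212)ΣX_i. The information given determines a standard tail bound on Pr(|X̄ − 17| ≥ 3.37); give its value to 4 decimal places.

With mean and variance of each term known, Chebyshev's inequality bounds the deviation of the sum (or sample mean).
Var(X̄) = Var(X_i)/n = 140/1212 = 0.11551.
Chebyshev: Pr(|X̄ − 17| ≥ 3.37) ≤ Var(X̄)/(3.37)² = 140/(1212·3.37²) = 0.0102.

0.0102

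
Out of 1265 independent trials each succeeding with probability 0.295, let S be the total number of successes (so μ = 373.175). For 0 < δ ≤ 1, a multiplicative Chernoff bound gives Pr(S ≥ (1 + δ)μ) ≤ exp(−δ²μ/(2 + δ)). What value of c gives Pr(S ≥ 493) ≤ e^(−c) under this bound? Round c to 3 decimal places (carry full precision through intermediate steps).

16.576

Write 493 = (1 + δ)μ, so δ = 493/373.175 − 1 = 0.321096…
Then the exponent is δ²μ/(2 + δ) = (493 − μ)² / (μ·(2 + δ)) = 16.576362.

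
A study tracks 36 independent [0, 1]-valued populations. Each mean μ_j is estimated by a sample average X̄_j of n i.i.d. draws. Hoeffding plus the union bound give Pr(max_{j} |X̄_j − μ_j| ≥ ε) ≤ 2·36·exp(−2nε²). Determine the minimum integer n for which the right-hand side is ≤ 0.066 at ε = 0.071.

Need 2·36·exp(−2nε²) ≤ 0.066, i.e. exp(−2nε²) ≤ 0.066/72.
So 2nε² ≥ ln(72/0.066) = 6.994767.
Hence n ≥ 6.994767/(2·0.071²) = 693.788.
The smallest integer n is 694.

694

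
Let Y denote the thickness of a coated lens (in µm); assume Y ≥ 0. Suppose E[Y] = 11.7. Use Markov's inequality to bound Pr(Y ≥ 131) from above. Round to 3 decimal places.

Markov's inequality: for a non-negative random variable, Pr(Y ≥ a) ≤ E[Y]/a.
Here E[Y] = 11.7 and a = 131, so the bound is 11.7/131 = 0.0893.

0.089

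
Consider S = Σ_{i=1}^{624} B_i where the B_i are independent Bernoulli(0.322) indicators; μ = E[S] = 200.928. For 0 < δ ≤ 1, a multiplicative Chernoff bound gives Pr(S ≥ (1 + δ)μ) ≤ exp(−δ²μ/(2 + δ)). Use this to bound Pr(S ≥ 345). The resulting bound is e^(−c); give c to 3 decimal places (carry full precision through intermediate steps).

Write 345 = (1 + δ)μ, so δ = 345/200.928 − 1 = 0.717033…
Then the exponent is δ²μ/(2 + δ) = (345 − μ)² / (μ·(2 + δ)) = 38.021023.

38.021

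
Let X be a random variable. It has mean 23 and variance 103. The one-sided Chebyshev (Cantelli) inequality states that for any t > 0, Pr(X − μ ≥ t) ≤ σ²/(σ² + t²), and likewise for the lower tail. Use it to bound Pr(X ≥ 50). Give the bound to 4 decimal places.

0.1238

Here σ² = 103 and t = 27, so σ² + t² = 832.
Cantelli's bound: 103/832 = 0.1238.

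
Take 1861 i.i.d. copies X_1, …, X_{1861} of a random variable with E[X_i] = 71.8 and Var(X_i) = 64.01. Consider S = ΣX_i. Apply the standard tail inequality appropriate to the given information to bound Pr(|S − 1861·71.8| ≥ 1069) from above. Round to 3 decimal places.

0.104

With mean and variance of each term known, Chebyshev's inequality bounds the deviation of the sum (or sample mean).
Var(S) = n·Var(X_i) = 1861·64.01 = 119122.61.
Chebyshev: Pr(|S − 1861·71.8| ≥ 1069) ≤ Var(S)/1069² = 119122.61/1142761 = 0.1042.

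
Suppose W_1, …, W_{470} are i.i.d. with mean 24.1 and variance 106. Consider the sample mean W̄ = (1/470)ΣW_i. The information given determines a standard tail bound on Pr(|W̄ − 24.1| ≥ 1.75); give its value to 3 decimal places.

0.074

With mean and variance of each term known, Chebyshev's inequality bounds the deviation of the sum (or sample mean).
Var(W̄) = Var(W_i)/n = 106/470 = 0.22553.
Chebyshev: Pr(|W̄ − 24.1| ≥ 1.75) ≤ Var(W̄)/(1.75)² = 106/(470·1.75²) = 0.0736.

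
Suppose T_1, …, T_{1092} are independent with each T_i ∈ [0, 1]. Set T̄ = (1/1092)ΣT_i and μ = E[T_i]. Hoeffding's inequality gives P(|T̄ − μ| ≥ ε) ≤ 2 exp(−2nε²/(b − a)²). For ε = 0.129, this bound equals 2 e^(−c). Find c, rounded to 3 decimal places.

c = 2nε²/(b − a)² = 2·1092·0.129² / 1² = 36.3439.

36.344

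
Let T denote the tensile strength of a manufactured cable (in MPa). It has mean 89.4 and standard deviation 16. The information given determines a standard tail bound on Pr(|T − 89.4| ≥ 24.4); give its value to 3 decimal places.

0.430

Mean and variance are known, so Chebyshev's inequality applies.
Chebyshev: Pr(|T − μ| ≥ t) ≤ Var(T)/t².
Var(T) = σ² = 16² = 256.
Bound = 256 / 595.36 = 0.4300.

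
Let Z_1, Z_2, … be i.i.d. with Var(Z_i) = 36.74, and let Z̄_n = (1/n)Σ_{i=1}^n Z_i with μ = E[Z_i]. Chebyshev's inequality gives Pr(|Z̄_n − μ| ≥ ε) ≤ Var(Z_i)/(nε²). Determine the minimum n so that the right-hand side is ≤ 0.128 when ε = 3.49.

24

Require 36.74/(n·3.49²) ≤ 0.128, i.e. n ≥ 36.74/(0.128·3.49²) = 23.566.
The smallest integer n is 24.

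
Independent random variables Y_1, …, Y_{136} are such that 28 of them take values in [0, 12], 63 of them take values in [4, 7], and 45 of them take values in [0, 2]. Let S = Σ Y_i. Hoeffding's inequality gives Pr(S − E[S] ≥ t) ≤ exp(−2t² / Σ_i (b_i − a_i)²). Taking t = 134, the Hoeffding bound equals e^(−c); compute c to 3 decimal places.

Σ(b_i − a_i)² = 28·12² + 63·3² + 45·2² = 4779.
c = 2t² / 4779 = 2·134² / 4779 = 7.5145.

7.515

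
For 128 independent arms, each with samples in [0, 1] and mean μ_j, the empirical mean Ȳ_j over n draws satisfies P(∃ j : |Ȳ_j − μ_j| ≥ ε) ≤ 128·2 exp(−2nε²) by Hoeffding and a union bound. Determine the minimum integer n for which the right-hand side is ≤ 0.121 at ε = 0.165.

Need 2·128·exp(−2nε²) ≤ 0.121, i.e. exp(−2nε²) ≤ 0.121/256.
So 2nε² ≥ ln(256/0.121) = 7.657142.
Hence n ≥ 7.657142/(2·0.165²) = 140.627.
The smallest integer n is 141.

141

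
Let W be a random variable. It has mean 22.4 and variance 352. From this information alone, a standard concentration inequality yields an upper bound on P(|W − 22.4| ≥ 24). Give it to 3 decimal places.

0.611

Mean and variance are known, so Chebyshev's inequality applies.
Chebyshev: P(|W − μ| ≥ t) ≤ Var(W)/t².
Bound = 352 / 576 = 0.6111.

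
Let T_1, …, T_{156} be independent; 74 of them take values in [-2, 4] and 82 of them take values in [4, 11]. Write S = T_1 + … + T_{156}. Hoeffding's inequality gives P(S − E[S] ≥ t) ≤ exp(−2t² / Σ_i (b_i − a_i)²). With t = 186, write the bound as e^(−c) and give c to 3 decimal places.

10.355

Σ(b_i − a_i)² = 74·6² + 82·7² = 6682.
c = 2t² / 6682 = 2·186² / 6682 = 10.3550.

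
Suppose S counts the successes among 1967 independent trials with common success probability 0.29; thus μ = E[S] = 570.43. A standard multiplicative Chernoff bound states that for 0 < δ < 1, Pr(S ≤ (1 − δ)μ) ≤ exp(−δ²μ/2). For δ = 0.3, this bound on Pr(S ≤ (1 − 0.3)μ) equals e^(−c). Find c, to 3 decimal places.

c = δ²μ/2 = 0.3²·570.43/2 = 25.6694.

25.669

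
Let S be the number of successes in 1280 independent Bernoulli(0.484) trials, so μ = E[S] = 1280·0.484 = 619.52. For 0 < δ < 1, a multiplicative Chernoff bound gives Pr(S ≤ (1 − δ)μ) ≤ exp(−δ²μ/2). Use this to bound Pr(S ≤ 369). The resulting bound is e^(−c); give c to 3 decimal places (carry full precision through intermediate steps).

Write 369 = (1 − δ)μ, so δ = 1 − 369/619.52 = 0.4043776…
Then the exponent is δ²μ/2 = (μ − 369)²/(2μ) = 50.652336.

50.652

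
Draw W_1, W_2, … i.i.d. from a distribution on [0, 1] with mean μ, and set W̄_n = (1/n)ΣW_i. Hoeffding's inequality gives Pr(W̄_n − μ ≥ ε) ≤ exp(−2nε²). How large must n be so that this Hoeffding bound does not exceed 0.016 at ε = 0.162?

Require exp(−2nε²) ≤ 0.016, i.e. 2nε² ≥ ln(1/0.016) = 4.135167.
So n ≥ 4.135167 / (2·0.162²) = 78.783.
The smallest integer n is 79.

79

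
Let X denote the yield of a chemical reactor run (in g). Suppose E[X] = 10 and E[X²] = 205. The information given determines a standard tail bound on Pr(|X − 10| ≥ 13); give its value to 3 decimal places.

The first two moments determine the variance, so Chebyshev's inequality is the sharpest standard bound available.
Var(X) = E[X²] − (E[X])² = 205 − 100 = 105.
Chebyshev's inequality: Pr(|X − μ| ≥ t) ≤ Var(X)/t² = 105/169 = 0.6213.

0.621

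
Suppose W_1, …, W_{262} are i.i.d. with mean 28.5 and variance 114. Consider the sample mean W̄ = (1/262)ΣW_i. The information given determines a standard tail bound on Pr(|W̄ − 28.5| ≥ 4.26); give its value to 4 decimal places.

With mean and variance of each term known, Chebyshev's inequality bounds the deviation of the sum (or sample mean).
Var(W̄) = Var(W_i)/n = 114/262 = 0.43511.
Chebyshev: Pr(|W̄ − 28.5| ≥ 4.26) ≤ Var(W̄)/(4.26)² = 114/(262·4.26²) = 0.0240.

0.0240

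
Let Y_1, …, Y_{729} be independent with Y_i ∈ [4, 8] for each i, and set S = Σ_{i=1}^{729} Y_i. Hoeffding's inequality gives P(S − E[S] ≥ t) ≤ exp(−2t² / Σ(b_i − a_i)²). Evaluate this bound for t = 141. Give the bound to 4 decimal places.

0.0331

Σ(b_i − a_i)² = 729·(4)² = 11664.
Exponent = 2·141²/11664 = 3.4090.
Bound = exp(−3.4090) = 0.03308.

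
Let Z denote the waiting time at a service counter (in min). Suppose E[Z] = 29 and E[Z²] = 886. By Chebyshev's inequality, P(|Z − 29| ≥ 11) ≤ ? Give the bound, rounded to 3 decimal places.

0.372

Var(Z) = E[Z²] − (E[Z])² = 886 − 841 = 45.
Chebyshev's inequality: P(|Z − μ| ≥ t) ≤ Var(Z)/t² = 45/121 = 0.3719.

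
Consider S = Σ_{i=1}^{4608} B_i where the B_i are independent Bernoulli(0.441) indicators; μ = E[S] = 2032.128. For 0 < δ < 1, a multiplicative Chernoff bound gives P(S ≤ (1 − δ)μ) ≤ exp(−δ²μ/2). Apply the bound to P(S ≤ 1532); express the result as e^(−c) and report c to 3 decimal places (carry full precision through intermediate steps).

Write 1532 = (1 − δ)μ, so δ = 1 − 1532/2032.128 = 0.2461105…
Then the exponent is δ²μ/2 = (μ − 1532)²/(2μ) = 61.543371.

61.543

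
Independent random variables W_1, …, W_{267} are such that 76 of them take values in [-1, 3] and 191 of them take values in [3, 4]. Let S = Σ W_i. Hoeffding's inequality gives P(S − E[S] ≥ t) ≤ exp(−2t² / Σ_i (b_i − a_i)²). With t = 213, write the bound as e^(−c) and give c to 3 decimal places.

64.490

Σ(b_i − a_i)² = 76·4² + 191·1² = 1407.
c = 2t² / 1407 = 2·213² / 1407 = 64.4904.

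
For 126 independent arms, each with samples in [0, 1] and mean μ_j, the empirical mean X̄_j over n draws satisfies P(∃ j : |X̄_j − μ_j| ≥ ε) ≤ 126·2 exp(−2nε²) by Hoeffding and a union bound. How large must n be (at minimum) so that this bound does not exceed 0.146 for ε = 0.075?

663

Need 2·126·exp(−2nε²) ≤ 0.146, i.e. exp(−2nε²) ≤ 0.146/252.
So 2nε² ≥ ln(252/0.146) = 7.453578.
Hence n ≥ 7.453578/(2·0.075²) = 662.540.
The smallest integer n is 663.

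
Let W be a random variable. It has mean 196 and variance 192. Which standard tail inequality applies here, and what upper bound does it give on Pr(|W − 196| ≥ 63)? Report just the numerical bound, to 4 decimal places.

0.0484

Mean and variance are known, so Chebyshev's inequality applies.
Chebyshev: Pr(|W − μ| ≥ t) ≤ Var(W)/t².
Bound = 192 / 3969 = 0.0484.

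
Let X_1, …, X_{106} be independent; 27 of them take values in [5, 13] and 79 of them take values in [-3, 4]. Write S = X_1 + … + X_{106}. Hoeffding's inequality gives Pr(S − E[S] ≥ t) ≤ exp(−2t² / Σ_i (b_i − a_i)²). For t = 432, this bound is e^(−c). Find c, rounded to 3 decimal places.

Σ(b_i − a_i)² = 27·8² + 79·7² = 5599.
c = 2t² / 5599 = 2·432² / 5599 = 66.6633.

66.663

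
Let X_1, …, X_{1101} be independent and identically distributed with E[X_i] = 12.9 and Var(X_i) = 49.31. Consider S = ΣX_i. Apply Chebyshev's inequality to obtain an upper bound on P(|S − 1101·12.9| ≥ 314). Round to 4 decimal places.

Var(S) = n·Var(X_i) = 1101·49.31 = 54290.31.
Chebyshev: P(|S − 1101·12.9| ≥ 314) ≤ Var(S)/314² = 54290.31/98596 = 0.5506.

0.5506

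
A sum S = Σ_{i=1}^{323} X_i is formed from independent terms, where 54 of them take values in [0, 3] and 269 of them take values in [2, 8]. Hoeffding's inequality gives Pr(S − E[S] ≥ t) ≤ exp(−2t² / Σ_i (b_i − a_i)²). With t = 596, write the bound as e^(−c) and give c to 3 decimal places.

Σ(b_i − a_i)² = 54·3² + 269·6² = 10170.
c = 2t² / 10170 = 2·596² / 10170 = 69.8557.

69.856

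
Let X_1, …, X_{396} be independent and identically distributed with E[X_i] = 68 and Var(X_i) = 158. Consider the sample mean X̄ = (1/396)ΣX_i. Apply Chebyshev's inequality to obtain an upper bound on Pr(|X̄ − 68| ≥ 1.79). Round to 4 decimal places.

Var(X̄) = Var(X_i)/n = 158/396 = 0.39899.
Chebyshev: Pr(|X̄ − 68| ≥ 1.79) ≤ Var(X̄)/(1.79)² = 158/(396·1.79²) = 0.1245.

0.1245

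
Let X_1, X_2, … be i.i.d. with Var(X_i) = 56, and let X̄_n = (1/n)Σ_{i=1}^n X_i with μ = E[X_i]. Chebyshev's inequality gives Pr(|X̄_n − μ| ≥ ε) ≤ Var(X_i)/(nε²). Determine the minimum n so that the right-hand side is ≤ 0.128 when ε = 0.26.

6472

Require 56/(n·0.26²) ≤ 0.128, i.e. n ≥ 56/(0.128·0.26²) = 6471.893.
The smallest integer n is 6472.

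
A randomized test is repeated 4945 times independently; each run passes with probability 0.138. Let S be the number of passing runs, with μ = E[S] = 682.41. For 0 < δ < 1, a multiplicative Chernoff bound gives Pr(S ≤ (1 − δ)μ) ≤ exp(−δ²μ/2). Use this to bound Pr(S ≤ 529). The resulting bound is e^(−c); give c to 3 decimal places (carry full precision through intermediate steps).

17.244

Write 529 = (1 − δ)μ, so δ = 1 − 529/682.41 = 0.2248062…
Then the exponent is δ²μ/2 = (μ − 529)²/(2μ) = 17.243760.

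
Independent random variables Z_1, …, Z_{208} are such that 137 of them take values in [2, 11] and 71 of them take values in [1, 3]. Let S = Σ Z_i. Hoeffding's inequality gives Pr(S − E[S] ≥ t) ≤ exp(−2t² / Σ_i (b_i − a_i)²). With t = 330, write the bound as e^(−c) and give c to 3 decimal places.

19.137

Σ(b_i − a_i)² = 137·9² + 71·2² = 11381.
c = 2t² / 11381 = 2·330² / 11381 = 19.1372.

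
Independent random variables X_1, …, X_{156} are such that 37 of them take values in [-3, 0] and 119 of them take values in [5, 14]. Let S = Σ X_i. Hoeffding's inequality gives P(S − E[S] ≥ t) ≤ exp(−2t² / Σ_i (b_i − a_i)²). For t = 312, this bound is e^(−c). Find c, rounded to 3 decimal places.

19.523

Σ(b_i − a_i)² = 37·3² + 119·9² = 9972.
c = 2t² / 9972 = 2·312² / 9972 = 19.5235.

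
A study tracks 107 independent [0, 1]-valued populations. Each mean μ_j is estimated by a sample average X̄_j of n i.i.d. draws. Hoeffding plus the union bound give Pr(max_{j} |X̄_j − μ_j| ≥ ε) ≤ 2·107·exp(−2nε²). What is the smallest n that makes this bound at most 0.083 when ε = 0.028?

Need 2·107·exp(−2nε²) ≤ 0.083, i.e. exp(−2nε²) ≤ 0.083/214.
So 2nε² ≥ ln(214/0.083) = 7.854891.
Hence n ≥ 7.854891/(2·0.028²) = 5009.497.
The smallest integer n is 5010.

5010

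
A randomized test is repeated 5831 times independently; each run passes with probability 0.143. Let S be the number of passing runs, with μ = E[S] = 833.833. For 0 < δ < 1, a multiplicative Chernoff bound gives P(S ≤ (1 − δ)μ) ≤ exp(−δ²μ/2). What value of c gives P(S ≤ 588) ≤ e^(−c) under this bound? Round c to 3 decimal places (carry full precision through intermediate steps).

36.239

Write 588 = (1 − δ)μ, so δ = 1 − 588/833.833 = 0.2948228…
Then the exponent is δ²μ/2 = (μ − 588)²/(2μ) = 36.238590.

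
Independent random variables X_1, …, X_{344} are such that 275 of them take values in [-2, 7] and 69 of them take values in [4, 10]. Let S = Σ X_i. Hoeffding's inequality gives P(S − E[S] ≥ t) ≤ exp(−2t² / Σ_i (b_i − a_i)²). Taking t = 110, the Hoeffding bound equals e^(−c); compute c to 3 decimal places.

Σ(b_i − a_i)² = 275·9² + 69·6² = 24759.
c = 2t² / 24759 = 2·110² / 24759 = 0.9774.

0.977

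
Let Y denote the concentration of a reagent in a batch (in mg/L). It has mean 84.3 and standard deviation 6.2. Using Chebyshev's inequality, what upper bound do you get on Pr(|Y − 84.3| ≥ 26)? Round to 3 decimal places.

Chebyshev: Pr(|Y − μ| ≥ t) ≤ Var(Y)/t².
Var(Y) = σ² = 6.2² = 38.44.
Bound = 38.44 / 676 = 0.0569.

0.057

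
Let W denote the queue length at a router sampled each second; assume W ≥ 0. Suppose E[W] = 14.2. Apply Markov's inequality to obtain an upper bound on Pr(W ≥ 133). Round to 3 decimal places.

0.107

Markov's inequality: for a non-negative random variable, Pr(W ≥ a) ≤ E[W]/a.
Here E[W] = 14.2 and a = 133, so the bound is 14.2/133 = 0.1068.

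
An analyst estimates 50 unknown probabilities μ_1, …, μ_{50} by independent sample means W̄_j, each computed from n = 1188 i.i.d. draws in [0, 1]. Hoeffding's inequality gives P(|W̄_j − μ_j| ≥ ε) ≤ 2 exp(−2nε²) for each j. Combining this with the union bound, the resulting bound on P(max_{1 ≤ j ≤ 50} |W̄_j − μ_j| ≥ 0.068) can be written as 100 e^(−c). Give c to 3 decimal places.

10.987

Union bound over the 50 events: P(max_{1 ≤ j ≤ 50} |W̄_j − μ_j| ≥ 0.068) ≤ 50·2·exp(−2nε²) = 100 exp(−2·1188·0.068²).
So c = 2·1188·0.068² = 10.9866.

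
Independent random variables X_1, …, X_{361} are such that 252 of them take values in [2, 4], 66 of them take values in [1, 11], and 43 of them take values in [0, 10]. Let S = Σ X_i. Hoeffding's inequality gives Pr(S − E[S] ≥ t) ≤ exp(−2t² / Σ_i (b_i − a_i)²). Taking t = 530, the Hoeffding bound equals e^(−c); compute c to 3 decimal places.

Σ(b_i − a_i)² = 252·2² + 66·10² + 43·10² = 11908.
c = 2t² / 11908 = 2·530² / 11908 = 47.1784.

47.178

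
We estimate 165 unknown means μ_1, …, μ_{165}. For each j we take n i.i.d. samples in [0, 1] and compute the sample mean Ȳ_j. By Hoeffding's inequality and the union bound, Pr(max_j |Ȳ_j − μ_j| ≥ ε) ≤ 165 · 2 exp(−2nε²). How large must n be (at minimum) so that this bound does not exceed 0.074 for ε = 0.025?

6723

Need 2·165·exp(−2nε²) ≤ 0.074, i.e. exp(−2nε²) ≤ 0.074/330.
So 2nε² ≥ ln(330/0.074) = 8.402783.
Hence n ≥ 8.402783/(2·0.025²) = 6722.226.
The smallest integer n is 6723.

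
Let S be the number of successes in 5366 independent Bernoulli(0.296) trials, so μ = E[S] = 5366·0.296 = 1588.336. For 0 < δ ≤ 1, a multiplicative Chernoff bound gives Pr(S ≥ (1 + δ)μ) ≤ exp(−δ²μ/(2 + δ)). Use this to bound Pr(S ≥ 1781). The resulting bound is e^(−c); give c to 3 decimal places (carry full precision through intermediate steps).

Write 1781 = (1 + δ)μ, so δ = 1781/1588.336 − 1 = 0.1212993…
Then the exponent is δ²μ/(2 + δ) = (1781 − μ)² / (μ·(2 + δ)) = 11.016834.

11.017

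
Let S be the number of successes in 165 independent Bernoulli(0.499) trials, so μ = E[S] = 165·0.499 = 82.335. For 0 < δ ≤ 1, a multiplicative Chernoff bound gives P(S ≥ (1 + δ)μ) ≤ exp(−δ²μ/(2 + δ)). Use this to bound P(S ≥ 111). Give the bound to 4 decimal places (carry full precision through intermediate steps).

0.0143

Write 111 = (1 + δ)μ, so δ = 111/82.335 − 1 = 0.3481508…
Then the exponent is δ²μ/(2 + δ) = (111 − μ)² / (μ·(2 + δ)) = 4.250044.
Bound = exp(−4.250044) = 0.01426.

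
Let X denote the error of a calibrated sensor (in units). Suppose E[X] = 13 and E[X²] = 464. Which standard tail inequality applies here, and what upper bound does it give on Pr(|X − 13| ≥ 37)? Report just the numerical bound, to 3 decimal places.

The first two moments determine the variance, so Chebyshev's inequality is the sharpest standard bound available.
Var(X) = E[X²] − (E[X])² = 464 − 169 = 295.
Chebyshev's inequality: Pr(|X − μ| ≥ t) ≤ Var(X)/t² = 295/1369 = 0.2155.

0.215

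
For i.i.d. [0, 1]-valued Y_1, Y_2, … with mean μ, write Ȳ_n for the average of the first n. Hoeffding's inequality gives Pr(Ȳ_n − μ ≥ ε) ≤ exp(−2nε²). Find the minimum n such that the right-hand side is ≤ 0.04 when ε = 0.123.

107

Require exp(−2nε²) ≤ 0.04, i.e. 2nε² ≥ ln(1/0.04) = 3.218876.
So n ≥ 3.218876 / (2·0.123²) = 106.381.
The smallest integer n is 107.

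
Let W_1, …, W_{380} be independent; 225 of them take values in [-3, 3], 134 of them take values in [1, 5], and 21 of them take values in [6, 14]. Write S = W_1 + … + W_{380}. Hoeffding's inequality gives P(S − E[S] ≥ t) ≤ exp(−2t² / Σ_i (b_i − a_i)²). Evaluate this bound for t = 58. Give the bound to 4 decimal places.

0.5596

Σ(b_i − a_i)² = 225·6² + 134·4² + 21·8² = 11588.
Exponent = 2·58² / 11588 = 0.58060.
Bound = exp(−0.58060) = 0.55956.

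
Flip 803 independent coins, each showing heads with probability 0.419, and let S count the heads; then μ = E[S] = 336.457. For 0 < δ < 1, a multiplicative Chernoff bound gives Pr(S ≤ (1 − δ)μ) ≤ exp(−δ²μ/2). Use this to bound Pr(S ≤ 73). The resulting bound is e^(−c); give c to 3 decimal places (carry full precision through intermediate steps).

Write 73 = (1 − δ)μ, so δ = 1 − 73/336.457 = 0.7830332…
Then the exponent is δ²μ/2 = (μ − 73)²/(2μ) = 103.147788.

103.148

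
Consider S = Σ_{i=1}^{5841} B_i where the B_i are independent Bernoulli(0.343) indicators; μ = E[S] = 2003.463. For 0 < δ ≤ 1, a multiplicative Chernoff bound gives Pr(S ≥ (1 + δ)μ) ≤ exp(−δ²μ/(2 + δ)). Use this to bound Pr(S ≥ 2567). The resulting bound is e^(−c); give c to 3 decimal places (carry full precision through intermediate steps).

69.484

Write 2567 = (1 + δ)μ, so δ = 2567/2003.463 − 1 = 0.2812815…
Then the exponent is δ²μ/(2 + δ) = (2567 − μ)² / (μ·(2 + δ)) = 69.483978.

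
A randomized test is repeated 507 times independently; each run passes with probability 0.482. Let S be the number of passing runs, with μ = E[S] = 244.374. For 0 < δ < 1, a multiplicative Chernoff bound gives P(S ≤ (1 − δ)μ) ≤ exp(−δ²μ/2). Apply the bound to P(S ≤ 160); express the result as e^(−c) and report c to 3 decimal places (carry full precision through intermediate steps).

14.566

Write 160 = (1 − δ)μ, so δ = 1 − 160/244.374 = 0.3452659…
Then the exponent is δ²μ/2 = (μ − 160)²/(2μ) = 14.565731.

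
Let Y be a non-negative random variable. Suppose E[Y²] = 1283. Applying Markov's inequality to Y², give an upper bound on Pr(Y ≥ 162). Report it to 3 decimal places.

Since Y ≥ 0, the event {Y ≥ 162} is the same as {Y² ≥ 26244}.
Markov's inequality applied to Y² gives Pr(Y² ≥ 26244) ≤ E[Y²]/26244 = 1283/26244 = 0.0489.

0.049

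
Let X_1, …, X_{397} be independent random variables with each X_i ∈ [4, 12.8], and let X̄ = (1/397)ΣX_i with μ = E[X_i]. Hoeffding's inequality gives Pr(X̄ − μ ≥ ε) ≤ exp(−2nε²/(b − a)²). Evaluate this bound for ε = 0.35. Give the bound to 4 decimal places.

0.2848

Exponent: 2nε²/(b − a)² = 2·397·0.35² / 8.8² = 1.25600.
Bound = exp(−1.25600) = 0.28479.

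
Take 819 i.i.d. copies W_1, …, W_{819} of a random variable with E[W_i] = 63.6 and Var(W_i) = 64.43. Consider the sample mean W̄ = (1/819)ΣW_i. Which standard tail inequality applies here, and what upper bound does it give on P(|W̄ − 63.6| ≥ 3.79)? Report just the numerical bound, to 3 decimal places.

0.005

With mean and variance of each term known, Chebyshev's inequality bounds the deviation of the sum (or sample mean).
Var(W̄) = Var(W_i)/n = 64.43/819 = 0.078669.
Chebyshev: P(|W̄ − 63.6| ≥ 3.79) ≤ Var(W̄)/(3.79)² = 64.43/(819·3.79²) = 0.0055.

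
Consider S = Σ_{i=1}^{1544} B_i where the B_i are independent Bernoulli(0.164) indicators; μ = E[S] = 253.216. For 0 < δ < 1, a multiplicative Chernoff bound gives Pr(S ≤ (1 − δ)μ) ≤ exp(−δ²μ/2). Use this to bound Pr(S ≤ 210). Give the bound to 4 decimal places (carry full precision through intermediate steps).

0.0250

Write 210 = (1 − δ)μ, so δ = 1 − 210/253.216 = 0.1706685…
Then the exponent is δ²μ/2 = (μ − 210)²/(2μ) = 3.687805.
Bound = exp(−3.687805) = 0.02503.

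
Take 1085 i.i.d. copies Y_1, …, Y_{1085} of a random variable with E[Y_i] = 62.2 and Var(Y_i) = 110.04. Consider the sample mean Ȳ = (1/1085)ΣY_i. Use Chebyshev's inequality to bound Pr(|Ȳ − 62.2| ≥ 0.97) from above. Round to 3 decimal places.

Var(Ȳ) = Var(Y_i)/n = 110.04/1085 = 0.10142.
Chebyshev: Pr(|Ȳ − 62.2| ≥ 0.97) ≤ Var(Ȳ)/(0.97)² = 110.04/(1085·0.97²) = 0.1078.

0.108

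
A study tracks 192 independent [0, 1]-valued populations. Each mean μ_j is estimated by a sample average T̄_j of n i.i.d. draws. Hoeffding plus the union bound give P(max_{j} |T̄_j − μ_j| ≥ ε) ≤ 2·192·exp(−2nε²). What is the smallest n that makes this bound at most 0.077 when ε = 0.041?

Need 2·192·exp(−2nε²) ≤ 0.077, i.e. exp(−2nε²) ≤ 0.077/384.
So 2nε² ≥ ln(384/0.077) = 8.514592.
Hence n ≥ 8.514592/(2·0.041²) = 2532.597.
The smallest integer n is 2533.

2533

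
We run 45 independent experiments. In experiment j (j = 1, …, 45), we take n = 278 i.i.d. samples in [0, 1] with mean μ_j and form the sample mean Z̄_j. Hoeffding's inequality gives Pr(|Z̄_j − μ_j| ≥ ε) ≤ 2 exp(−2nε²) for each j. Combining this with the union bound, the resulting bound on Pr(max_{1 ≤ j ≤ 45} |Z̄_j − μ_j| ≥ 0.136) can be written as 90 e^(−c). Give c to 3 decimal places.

10.284

Union bound over the 45 events: Pr(max_{1 ≤ j ≤ 45} |Z̄_j − μ_j| ≥ 0.136) ≤ 45·2·exp(−2nε²) = 90 exp(−2·278·0.136²).
So c = 2·278·0.136² = 10.2838.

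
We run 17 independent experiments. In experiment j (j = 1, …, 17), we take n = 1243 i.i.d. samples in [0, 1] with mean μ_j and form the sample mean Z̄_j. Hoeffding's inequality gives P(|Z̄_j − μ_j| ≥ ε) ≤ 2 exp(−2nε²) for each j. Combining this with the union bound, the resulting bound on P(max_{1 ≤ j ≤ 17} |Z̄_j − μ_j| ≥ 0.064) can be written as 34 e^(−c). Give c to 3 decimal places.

Union bound over the 17 events: P(max_{1 ≤ j ≤ 17} |Z̄_j − μ_j| ≥ 0.064) ≤ 17·2·exp(−2nε²) = 34 exp(−2·1243·0.064²).
So c = 2·1243·0.064² = 10.1827.

10.183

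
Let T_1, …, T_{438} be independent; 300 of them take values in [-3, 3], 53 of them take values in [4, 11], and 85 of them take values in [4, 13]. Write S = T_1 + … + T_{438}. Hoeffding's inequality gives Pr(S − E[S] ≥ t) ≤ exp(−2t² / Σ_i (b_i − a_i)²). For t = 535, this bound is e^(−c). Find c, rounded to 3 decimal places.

28.225

Σ(b_i − a_i)² = 300·6² + 53·7² + 85·9² = 20282.
c = 2t² / 20282 = 2·535² / 20282 = 28.2245.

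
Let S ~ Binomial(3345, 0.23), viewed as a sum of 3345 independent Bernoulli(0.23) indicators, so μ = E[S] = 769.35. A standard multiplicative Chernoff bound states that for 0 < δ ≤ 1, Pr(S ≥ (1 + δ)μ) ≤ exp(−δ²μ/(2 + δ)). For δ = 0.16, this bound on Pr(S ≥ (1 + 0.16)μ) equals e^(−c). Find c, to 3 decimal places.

c = δ²μ/(2 + δ) = 0.16²·769.35/(2 + 0.16) = 9.1182.

9.118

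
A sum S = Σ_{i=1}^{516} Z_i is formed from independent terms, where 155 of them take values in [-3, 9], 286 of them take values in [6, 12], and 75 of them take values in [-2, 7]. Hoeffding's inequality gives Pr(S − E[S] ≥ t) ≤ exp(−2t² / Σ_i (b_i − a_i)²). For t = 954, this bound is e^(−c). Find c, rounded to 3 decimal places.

Σ(b_i − a_i)² = 155·12² + 286·6² + 75·9² = 38691.
c = 2t² / 38691 = 2·954² / 38691 = 47.0454.

47.045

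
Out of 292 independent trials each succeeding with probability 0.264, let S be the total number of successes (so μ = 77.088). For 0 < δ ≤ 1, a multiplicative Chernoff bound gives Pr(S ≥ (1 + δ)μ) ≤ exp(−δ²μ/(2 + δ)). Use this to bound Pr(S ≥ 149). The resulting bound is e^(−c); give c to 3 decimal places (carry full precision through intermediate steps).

Write 149 = (1 + δ)μ, so δ = 149/77.088 − 1 = 0.932856…
Then the exponent is δ²μ/(2 + δ) = (149 − μ)² / (μ·(2 + δ)) = 22.873110.

22.873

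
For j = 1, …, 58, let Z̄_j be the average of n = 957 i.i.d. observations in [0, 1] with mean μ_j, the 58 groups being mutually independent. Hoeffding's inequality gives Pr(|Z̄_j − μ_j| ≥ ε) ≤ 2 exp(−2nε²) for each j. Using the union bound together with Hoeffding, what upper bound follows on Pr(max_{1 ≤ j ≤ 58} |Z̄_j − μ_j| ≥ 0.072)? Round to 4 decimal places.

Per-experiment Hoeffding bound: 2·exp(−2·957·0.072²) = 2·exp(−9.92218) = 0.000098149.
Union bound over 58 events: 58·0.000098149 = 0.00569.

0.0057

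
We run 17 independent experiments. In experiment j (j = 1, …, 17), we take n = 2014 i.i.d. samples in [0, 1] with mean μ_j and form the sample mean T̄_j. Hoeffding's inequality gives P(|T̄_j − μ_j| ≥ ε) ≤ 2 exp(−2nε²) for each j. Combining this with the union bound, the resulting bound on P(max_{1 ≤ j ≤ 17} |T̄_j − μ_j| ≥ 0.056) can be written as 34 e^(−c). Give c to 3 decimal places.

Union bound over the 17 events: P(max_{1 ≤ j ≤ 17} |T̄_j − μ_j| ≥ 0.056) ≤ 17·2·exp(−2nε²) = 34 exp(−2·2014·0.056²).
So c = 2·2014·0.056² = 12.6318.

12.632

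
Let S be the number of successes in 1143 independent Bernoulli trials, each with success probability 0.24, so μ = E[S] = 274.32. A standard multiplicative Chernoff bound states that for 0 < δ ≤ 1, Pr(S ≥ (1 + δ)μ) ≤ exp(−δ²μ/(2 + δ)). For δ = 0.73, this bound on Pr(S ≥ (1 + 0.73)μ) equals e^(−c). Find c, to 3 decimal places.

c = δ²μ/(2 + δ) = 0.73²·274.32/(2 + 0.73) = 53.5477.

53.548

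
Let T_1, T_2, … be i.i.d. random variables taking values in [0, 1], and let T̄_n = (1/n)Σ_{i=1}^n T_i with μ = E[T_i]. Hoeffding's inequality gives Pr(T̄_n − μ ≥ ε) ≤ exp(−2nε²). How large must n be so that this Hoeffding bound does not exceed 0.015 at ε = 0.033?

Require exp(−2nε²) ≤ 0.015, i.e. 2nε² ≥ ln(1/0.015) = 4.199705.
So n ≥ 4.199705 / (2·0.033²) = 1928.239.
The smallest integer n is 1929.

1929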